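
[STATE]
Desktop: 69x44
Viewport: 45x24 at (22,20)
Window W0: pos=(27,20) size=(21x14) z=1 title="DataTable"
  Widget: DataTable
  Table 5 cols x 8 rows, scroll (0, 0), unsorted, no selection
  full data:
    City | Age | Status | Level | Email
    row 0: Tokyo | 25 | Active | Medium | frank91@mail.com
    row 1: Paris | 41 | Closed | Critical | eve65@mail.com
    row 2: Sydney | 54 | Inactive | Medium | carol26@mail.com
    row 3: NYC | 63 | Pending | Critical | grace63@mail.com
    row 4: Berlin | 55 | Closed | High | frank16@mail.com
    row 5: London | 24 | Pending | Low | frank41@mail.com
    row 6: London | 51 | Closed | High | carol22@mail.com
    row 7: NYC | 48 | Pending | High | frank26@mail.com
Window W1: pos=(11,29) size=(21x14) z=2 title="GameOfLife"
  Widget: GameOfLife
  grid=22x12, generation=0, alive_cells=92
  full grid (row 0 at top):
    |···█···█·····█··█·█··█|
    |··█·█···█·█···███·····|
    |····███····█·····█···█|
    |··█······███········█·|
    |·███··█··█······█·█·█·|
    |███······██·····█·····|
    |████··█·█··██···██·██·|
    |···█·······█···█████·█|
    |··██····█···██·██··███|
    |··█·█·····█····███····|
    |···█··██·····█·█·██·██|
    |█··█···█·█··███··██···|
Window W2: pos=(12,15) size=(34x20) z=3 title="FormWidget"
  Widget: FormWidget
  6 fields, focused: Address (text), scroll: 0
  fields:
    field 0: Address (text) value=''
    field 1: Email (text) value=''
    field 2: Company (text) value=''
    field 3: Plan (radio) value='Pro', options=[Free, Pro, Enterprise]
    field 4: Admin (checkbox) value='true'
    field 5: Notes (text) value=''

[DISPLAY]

:    [                ]┃━┓                   
     ( ) Free  (●) Pro ┃ ┃                   
     [x]               ┃─┨                   
     [                ]┃ ┃                   
                       ┃─┃                   
                       ┃ ┃                   
                       ┃ ┃                   
                       ┃e┃                   
                       ┃ ┃                   
                       ┃ ┃                   
                       ┃ ┃                   
                       ┃ ┃                   
                       ┃ ┃                   
                       ┃━┛                   
━━━━━━━━━━━━━━━━━━━━━━━┛                     
█········┃                                   
·····█·█·┃                                   
·····█···┃                                   
██···██·█┃                                   
█···█████┃                                   
·██·██··█┃                                   
····███··┃                                   
━━━━━━━━━┛                                   
                                             


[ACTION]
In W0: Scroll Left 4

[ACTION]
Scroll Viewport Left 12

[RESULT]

  ┃  Company:    [                ]┃━┓       
  ┃  Plan:       ( ) Free  (●) Pro ┃ ┃       
  ┃  Admin:      [x]               ┃─┨       
  ┃  Notes:      [                ]┃ ┃       
  ┃                                ┃─┃       
  ┃                                ┃ ┃       
  ┃                                ┃ ┃       
  ┃                                ┃e┃       
  ┃                                ┃ ┃       
 ┏┃                                ┃ ┃       
 ┃┃                                ┃ ┃       
 ┠┃                                ┃ ┃       
 ┃┃                                ┃ ┃       
 ┃┃                                ┃━┛       
 ┃┗━━━━━━━━━━━━━━━━━━━━━━━━━━━━━━━━┛         
 ┃·█······███········┃                       
 ┃███··█··█······█·█·┃                       
 ┃██······██·····█···┃                       
 ┃███··█·█··██···██·█┃                       
 ┃··█·······█···█████┃                       
 ┃·██····█···██·██··█┃                       
 ┃·█·█·····█····███··┃                       
 ┗━━━━━━━━━━━━━━━━━━━┛                       
                                             


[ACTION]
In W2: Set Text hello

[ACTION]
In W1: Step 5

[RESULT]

  ┃  Company:    [                ]┃━┓       
  ┃  Plan:       ( ) Free  (●) Pro ┃ ┃       
  ┃  Admin:      [x]               ┃─┨       
  ┃  Notes:      [                ]┃ ┃       
  ┃                                ┃─┃       
  ┃                                ┃ ┃       
  ┃                                ┃ ┃       
  ┃                                ┃e┃       
  ┃                                ┃ ┃       
 ┏┃                                ┃ ┃       
 ┃┃                                ┃ ┃       
 ┠┃                                ┃ ┃       
 ┃┃                                ┃ ┃       
 ┃┃                                ┃━┛       
 ┃┗━━━━━━━━━━━━━━━━━━━━━━━━━━━━━━━━┛         
 ┃█·█················┃                       
 ┃█·█··············█·┃                       
 ┃·█················█┃                       
 ┃····██···········█·┃                       
 ┃···████··········██┃                       
 ┃···█···█····█···██·┃                       
 ┃███··█·█······█·███┃                       
 ┗━━━━━━━━━━━━━━━━━━━┛                       
                                             


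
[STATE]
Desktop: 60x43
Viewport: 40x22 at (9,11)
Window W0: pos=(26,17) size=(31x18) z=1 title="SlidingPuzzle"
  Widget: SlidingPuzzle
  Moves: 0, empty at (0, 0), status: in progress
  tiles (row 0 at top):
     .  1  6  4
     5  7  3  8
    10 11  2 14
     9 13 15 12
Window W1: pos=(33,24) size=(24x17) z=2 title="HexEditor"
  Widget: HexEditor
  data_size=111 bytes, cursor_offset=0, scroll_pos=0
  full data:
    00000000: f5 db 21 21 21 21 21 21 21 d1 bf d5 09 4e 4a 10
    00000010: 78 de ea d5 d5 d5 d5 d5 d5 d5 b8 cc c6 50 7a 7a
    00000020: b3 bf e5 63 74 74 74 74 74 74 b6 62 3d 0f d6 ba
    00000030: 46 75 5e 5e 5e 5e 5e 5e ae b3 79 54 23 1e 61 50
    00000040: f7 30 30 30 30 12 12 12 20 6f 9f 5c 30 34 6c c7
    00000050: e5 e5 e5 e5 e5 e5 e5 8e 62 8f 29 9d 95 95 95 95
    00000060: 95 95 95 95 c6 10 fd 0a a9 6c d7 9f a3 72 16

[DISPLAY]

                                        
                                        
                                        
                                        
                                        
                                        
                 ┏━━━━━━━━━━━━━━━━━━━━━━
                 ┃ SlidingPuzzle        
                 ┠──────────────────────
                 ┃┌────┬────┬────┬────┐ 
                 ┃│    │  1 │  6 │  4 │ 
                 ┃├────┼────┼────┼────┤ 
                 ┃│  5 │  7 │  3 │  8 │ 
                 ┃├────┼┏━━━━━━━━━━━━━━━
                 ┃│ 10 │┃ HexEditor     
                 ┃├────┼┠───────────────
                 ┃│  9 │┃00000000  F5 db
                 ┃└────┴┃00000010  78 de
                 ┃Moves:┃00000020  b3 bf
                 ┃      ┃00000030  46 75
                 ┃      ┃00000040  f7 30
                 ┃      ┃00000050  e5 e5


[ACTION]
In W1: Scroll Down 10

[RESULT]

                                        
                                        
                                        
                                        
                                        
                                        
                 ┏━━━━━━━━━━━━━━━━━━━━━━
                 ┃ SlidingPuzzle        
                 ┠──────────────────────
                 ┃┌────┬────┬────┬────┐ 
                 ┃│    │  1 │  6 │  4 │ 
                 ┃├────┼────┼────┼────┤ 
                 ┃│  5 │  7 │  3 │  8 │ 
                 ┃├────┼┏━━━━━━━━━━━━━━━
                 ┃│ 10 │┃ HexEditor     
                 ┃├────┼┠───────────────
                 ┃│  9 │┃00000060  95 95
                 ┃└────┴┃               
                 ┃Moves:┃               
                 ┃      ┃               
                 ┃      ┃               
                 ┃      ┃               


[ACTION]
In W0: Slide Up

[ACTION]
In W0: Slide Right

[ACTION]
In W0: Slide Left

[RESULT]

                                        
                                        
                                        
                                        
                                        
                                        
                 ┏━━━━━━━━━━━━━━━━━━━━━━
                 ┃ SlidingPuzzle        
                 ┠──────────────────────
                 ┃┌────┬────┬────┬────┐ 
                 ┃│  5 │  1 │  6 │  4 │ 
                 ┃├────┼────┼────┼────┤ 
                 ┃│  7 │    │  3 │  8 │ 
                 ┃├────┼┏━━━━━━━━━━━━━━━
                 ┃│ 10 │┃ HexEditor     
                 ┃├────┼┠───────────────
                 ┃│  9 │┃00000060  95 95
                 ┃└────┴┃               
                 ┃Moves:┃               
                 ┃      ┃               
                 ┃      ┃               
                 ┃      ┃               


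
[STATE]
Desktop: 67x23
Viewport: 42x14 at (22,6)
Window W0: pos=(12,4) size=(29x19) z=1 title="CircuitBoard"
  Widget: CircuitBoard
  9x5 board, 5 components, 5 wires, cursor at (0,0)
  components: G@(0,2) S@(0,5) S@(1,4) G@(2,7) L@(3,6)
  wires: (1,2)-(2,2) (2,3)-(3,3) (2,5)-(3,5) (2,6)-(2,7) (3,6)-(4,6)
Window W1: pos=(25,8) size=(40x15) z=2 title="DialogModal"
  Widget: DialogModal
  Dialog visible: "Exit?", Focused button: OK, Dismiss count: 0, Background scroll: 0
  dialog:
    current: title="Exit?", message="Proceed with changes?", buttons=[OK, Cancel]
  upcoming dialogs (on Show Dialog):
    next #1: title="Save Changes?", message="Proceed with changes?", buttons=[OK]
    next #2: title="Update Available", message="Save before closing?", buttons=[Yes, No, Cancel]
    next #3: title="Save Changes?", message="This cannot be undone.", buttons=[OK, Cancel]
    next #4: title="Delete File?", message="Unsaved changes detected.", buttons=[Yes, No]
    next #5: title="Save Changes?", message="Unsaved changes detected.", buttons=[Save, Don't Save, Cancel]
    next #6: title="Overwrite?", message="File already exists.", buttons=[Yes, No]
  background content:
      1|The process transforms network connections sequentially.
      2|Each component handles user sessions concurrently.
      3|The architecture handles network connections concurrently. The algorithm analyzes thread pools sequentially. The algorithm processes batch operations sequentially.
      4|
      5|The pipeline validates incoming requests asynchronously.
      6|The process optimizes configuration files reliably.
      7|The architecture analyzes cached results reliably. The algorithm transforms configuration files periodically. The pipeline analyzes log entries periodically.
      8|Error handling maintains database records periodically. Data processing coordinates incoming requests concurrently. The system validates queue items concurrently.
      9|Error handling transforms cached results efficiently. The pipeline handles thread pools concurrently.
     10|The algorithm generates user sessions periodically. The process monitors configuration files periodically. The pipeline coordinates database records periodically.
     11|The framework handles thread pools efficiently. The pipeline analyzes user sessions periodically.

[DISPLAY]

──────────────────┨                       
3 4 5 6 7 8       ┃                       
   ┏━━━━━━━━━━━━━━━━━━━━━━━━━━━━━━━━━━━━━━
   ┃ DialogModal                          
   ┠──────────────────────────────────────
   ┃The process transforms network connect
   ┃Each component handles user sessions c
   ┃The architecture handles network conne
   ┃      ┌───────────────────────┐       
   ┃The pi│         Exit?         │ reques
   ┃The pr│ Proceed with changes? │tion fi
0,0┃The ar│     [OK]  Cancel      │d resul
   ┃Error └───────────────────────┘se reco
   ┃Error handling transforms cached resul


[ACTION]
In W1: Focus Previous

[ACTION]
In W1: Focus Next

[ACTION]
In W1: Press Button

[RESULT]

──────────────────┨                       
3 4 5 6 7 8       ┃                       
   ┏━━━━━━━━━━━━━━━━━━━━━━━━━━━━━━━━━━━━━━
   ┃ DialogModal                          
   ┠──────────────────────────────────────
   ┃The process transforms network connect
   ┃Each component handles user sessions c
   ┃The architecture handles network conne
   ┃                                      
   ┃The pipeline validates incoming reques
   ┃The process optimizes configuration fi
0,0┃The architecture analyzes cached resul
   ┃Error handling maintains database reco
   ┃Error handling transforms cached resul


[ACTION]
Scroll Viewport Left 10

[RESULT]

┠───────────────────────────┨             
┃   0 1 2 3 4 5 6 7 8       ┃             
┃0  [.]      ┏━━━━━━━━━━━━━━━━━━━━━━━━━━━━
┃            ┃ DialogModal                
┃1           ┠────────────────────────────
┃            ┃The process transforms netwo
┃2           ┃Each component handles user 
┃            ┃The architecture handles net
┃3           ┃                            
┃            ┃The pipeline validates incom
┃4           ┃The process optimizes config
┃Cursor: (0,0┃The architecture analyzes ca
┃            ┃Error handling maintains dat
┃            ┃Error handling transforms ca


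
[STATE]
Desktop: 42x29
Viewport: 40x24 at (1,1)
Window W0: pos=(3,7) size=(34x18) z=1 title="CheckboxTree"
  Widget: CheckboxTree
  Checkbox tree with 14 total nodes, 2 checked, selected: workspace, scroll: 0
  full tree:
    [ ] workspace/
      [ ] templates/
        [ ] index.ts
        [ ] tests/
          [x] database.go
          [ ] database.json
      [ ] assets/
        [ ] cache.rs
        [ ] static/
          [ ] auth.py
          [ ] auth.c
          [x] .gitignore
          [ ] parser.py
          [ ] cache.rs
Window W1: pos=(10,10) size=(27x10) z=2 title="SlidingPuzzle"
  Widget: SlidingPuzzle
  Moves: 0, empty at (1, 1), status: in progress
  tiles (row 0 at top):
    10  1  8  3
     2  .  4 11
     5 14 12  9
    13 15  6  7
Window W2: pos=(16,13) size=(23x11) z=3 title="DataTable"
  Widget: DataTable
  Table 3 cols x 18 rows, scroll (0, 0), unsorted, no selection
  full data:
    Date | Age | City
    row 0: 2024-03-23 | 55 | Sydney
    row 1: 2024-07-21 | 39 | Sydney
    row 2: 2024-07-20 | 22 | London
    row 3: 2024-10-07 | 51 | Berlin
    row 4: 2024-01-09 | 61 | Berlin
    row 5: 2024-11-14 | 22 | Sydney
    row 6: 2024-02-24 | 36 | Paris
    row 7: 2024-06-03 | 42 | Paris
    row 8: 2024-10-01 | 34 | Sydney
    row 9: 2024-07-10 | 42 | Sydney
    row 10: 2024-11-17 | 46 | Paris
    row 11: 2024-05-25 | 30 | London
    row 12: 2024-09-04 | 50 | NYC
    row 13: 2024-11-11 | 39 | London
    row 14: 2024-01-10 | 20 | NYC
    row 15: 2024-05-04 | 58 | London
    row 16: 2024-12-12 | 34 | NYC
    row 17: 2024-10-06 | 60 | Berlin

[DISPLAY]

                                        
                                        
                                        
                                        
                                        
                                        
  ┏━━━━━━━━━━━━━━━━━━━━━━━━━━━━━━━━┓    
  ┃ CheckboxTree                   ┃    
  ┠────────────────────────────────┨    
  ┃>[-] w┏━━━━━━━━━━━━━━━━━━━━━━━━━┓    
  ┃   [-]┃ SlidingPuzzle           ┃    
  ┃     [┠─────────────────────────┨    
  ┃     [┃┌────┏━━━━━━━━━━━━━━━━━━━━━┓  
  ┃      ┃│ 10 ┃ DataTable           ┃  
  ┃      ┃├────┠─────────────────────┨  
  ┃   [-]┃│  2 ┃Date      │Age│City  ┃  
  ┃     [┃├────┃──────────┼───┼──────┃  
  ┃     [┃│  5 ┃2024-03-23│55 │Sydney┃  
  ┃      ┗━━━━━┃2024-07-21│39 │Sydney┃  
  ┃       [ ] a┃2024-07-20│22 │London┃  
  ┃       [x] .┃2024-10-07│51 │Berlin┃  
  ┃       [ ] p┃2024-01-09│61 │Berlin┃  
  ┃       [ ] c┗━━━━━━━━━━━━━━━━━━━━━┛  
  ┗━━━━━━━━━━━━━━━━━━━━━━━━━━━━━━━━┛    


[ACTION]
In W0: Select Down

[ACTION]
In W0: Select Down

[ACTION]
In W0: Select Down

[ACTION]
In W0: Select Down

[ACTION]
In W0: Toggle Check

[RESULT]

                                        
                                        
                                        
                                        
                                        
                                        
  ┏━━━━━━━━━━━━━━━━━━━━━━━━━━━━━━━━┓    
  ┃ CheckboxTree                   ┃    
  ┠────────────────────────────────┨    
  ┃ [-] w┏━━━━━━━━━━━━━━━━━━━━━━━━━┓    
  ┃   [ ]┃ SlidingPuzzle           ┃    
  ┃     [┠─────────────────────────┨    
  ┃     [┃┌────┏━━━━━━━━━━━━━━━━━━━━━┓  
  ┃>     ┃│ 10 ┃ DataTable           ┃  
  ┃      ┃├────┠─────────────────────┨  
  ┃   [-]┃│  2 ┃Date      │Age│City  ┃  
  ┃     [┃├────┃──────────┼───┼──────┃  
  ┃     [┃│  5 ┃2024-03-23│55 │Sydney┃  
  ┃      ┗━━━━━┃2024-07-21│39 │Sydney┃  
  ┃       [ ] a┃2024-07-20│22 │London┃  
  ┃       [x] .┃2024-10-07│51 │Berlin┃  
  ┃       [ ] p┃2024-01-09│61 │Berlin┃  
  ┃       [ ] c┗━━━━━━━━━━━━━━━━━━━━━┛  
  ┗━━━━━━━━━━━━━━━━━━━━━━━━━━━━━━━━┛    


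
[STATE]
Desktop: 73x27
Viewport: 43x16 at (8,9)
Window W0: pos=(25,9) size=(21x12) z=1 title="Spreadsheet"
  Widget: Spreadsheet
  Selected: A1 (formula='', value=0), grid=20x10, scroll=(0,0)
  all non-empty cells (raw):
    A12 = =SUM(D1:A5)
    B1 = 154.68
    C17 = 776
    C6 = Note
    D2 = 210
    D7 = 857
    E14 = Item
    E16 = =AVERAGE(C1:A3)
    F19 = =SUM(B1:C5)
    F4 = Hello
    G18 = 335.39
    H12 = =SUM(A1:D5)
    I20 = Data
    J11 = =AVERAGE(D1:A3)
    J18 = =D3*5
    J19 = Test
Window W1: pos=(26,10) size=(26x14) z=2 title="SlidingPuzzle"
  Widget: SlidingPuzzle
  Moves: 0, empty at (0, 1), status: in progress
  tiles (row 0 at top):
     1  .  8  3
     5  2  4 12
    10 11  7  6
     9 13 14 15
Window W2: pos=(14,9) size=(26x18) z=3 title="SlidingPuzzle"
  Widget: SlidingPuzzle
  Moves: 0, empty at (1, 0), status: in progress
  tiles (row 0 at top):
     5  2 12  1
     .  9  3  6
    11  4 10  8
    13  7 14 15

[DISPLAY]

      ┏━━━━━━━━━━━━━━━━━━━━━━━━┓━━━━━┓     
      ┃ SlidingPuzzle          ┃━━━━━━━━━━━
      ┠────────────────────────┨e          
      ┃┌────┬────┬────┬────┐   ┃───────────
      ┃│  5 │  2 │ 12 │  1 │   ┃──┬────┐   
      ┃├────┼────┼────┼────┤   ┃8 │  3 │   
      ┃│    │  9 │  3 │  6 │   ┃──┼────┤   
      ┃├────┼────┼────┼────┤   ┃4 │ 12 │   
      ┃│ 11 │  4 │ 10 │  8 │   ┃──┼────┤   
      ┃├────┼────┼────┼────┤   ┃7 │  6 │   
      ┃│ 13 │  7 │ 14 │ 15 │   ┃──┼────┤   
      ┃└────┴────┴────┴────┘   ┃4 │ 15 │   
      ┃Moves: 0                ┃──┴────┘   
      ┃                        ┃           
      ┃                        ┃━━━━━━━━━━━
      ┃                        ┃           


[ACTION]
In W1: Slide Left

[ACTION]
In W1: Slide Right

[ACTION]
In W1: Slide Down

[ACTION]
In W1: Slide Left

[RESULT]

      ┏━━━━━━━━━━━━━━━━━━━━━━━━┓━━━━━┓     
      ┃ SlidingPuzzle          ┃━━━━━━━━━━━
      ┠────────────────────────┨e          
      ┃┌────┬────┬────┬────┐   ┃───────────
      ┃│  5 │  2 │ 12 │  1 │   ┃──┬────┐   
      ┃├────┼────┼────┼────┤   ┃  │  3 │   
      ┃│    │  9 │  3 │  6 │   ┃──┼────┤   
      ┃├────┼────┼────┼────┤   ┃4 │ 12 │   
      ┃│ 11 │  4 │ 10 │  8 │   ┃──┼────┤   
      ┃├────┼────┼────┼────┤   ┃7 │  6 │   
      ┃│ 13 │  7 │ 14 │ 15 │   ┃──┼────┤   
      ┃└────┴────┴────┴────┘   ┃4 │ 15 │   
      ┃Moves: 0                ┃──┴────┘   
      ┃                        ┃           
      ┃                        ┃━━━━━━━━━━━
      ┃                        ┃           


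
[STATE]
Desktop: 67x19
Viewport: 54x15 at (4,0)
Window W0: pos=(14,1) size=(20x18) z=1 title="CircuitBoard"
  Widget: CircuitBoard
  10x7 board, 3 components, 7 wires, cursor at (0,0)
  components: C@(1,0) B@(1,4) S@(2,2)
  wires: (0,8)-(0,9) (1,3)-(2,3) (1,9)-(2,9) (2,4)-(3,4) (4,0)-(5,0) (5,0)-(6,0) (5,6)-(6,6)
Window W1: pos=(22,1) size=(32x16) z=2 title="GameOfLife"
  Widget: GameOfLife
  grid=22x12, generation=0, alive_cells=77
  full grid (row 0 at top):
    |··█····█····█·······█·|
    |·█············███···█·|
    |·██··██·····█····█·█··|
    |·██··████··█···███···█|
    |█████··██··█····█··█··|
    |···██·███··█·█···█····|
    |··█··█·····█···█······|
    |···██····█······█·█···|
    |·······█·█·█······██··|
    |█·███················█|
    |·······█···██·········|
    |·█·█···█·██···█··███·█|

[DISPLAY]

                                                      
          ┏━━━━━━━┏━━━━━━━━━━━━━━━━━━━━━━━━━━━━━━┓    
          ┃ Circui┃ GameOfLife                   ┃    
          ┠───────┠──────────────────────────────┨    
          ┃   0 1 ┃Gen: 0                        ┃    
          ┃0  [.] ┃··█····█····█·······█·        ┃    
          ┃       ┃·█············███···█·        ┃    
          ┃1   C  ┃·██··██·····█····█·█··        ┃    
          ┃       ┃·██··████··█···███···█        ┃    
          ┃2      ┃█████··██··█····█··█··        ┃    
          ┃       ┃···██·███··█·█···█····        ┃    
          ┃3      ┃··█··█·····█···█······        ┃    
          ┃       ┃···██····█······█·█···        ┃    
          ┃4   ·  ┃·······█·█·█······██··        ┃    
          ┃    │  ┃█·███················█        ┃    


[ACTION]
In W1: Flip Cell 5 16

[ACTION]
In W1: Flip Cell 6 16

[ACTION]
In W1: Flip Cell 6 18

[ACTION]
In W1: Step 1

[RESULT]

                                                      
          ┏━━━━━━━┏━━━━━━━━━━━━━━━━━━━━━━━━━━━━━━┓    
          ┃ Circui┃ GameOfLife                   ┃    
          ┠───────┠──────────────────────────────┨    
          ┃   0 1 ┃Gen: 1                        ┃    
          ┃0  [.] ┃···············█······        ┃    
          ┃       ┃·█····█······█·██··██·        ┃    
          ┃1   C  ┃█····█········█··██·█·        ┃    
          ┃       ┃········█··██··█·█··█·        ┃    
          ┃2      ┃█········███······█···        ┃    
          ┃       ┃······█·█·██······█···        ┃    
          ┃3      ┃··█··████·█·█··█··█···        ┃    
          ┃       ┃···██···█······██·█···        ┃    
          ┃4   ·  ┃··█·····█·█······███··        ┃    
          ┃    │  ┃···█····█·███·········        ┃    


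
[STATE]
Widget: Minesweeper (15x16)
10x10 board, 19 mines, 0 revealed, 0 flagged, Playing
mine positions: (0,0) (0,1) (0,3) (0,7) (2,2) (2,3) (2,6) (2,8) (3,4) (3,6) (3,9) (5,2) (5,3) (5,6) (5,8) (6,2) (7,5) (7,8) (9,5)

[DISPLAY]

■■■■■■■■■■     
■■■■■■■■■■     
■■■■■■■■■■     
■■■■■■■■■■     
■■■■■■■■■■     
■■■■■■■■■■     
■■■■■■■■■■     
■■■■■■■■■■     
■■■■■■■■■■     
■■■■■■■■■■     
               
               
               
               
               
               


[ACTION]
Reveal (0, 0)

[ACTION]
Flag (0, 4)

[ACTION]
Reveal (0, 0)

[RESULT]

✹✹■✹■■■✹■■     
■■■■■■■■■■     
■■✹✹■■✹■✹■     
■■■■✹■✹■■✹     
■■■■■■■■■■     
■■✹✹■■✹■✹■     
■■✹■■■■■■■     
■■■■■✹■■✹■     
■■■■■■■■■■     
■■■■■✹■■■■     
               
               
               
               
               
               


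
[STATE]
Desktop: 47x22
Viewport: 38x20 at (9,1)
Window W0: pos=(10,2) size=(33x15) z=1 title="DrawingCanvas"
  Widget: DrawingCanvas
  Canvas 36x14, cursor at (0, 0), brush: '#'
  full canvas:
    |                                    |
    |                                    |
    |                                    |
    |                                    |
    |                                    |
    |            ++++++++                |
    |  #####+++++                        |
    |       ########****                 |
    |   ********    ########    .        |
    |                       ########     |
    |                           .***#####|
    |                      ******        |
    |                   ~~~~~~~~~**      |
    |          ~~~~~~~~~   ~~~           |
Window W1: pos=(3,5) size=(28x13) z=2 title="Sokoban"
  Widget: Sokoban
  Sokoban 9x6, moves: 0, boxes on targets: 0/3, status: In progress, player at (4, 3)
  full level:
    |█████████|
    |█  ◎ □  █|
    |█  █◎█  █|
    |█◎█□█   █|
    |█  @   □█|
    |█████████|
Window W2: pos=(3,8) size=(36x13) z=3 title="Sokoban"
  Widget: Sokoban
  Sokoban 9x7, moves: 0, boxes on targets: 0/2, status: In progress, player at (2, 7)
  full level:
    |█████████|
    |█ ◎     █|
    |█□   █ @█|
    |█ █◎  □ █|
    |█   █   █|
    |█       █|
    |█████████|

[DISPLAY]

                                      
 ┏━━━━━━━━━━━━━━━━━━━━━━━━━━━━━━━┓    
 ┃ DrawingCanvas                 ┃    
 ┠───────────────────────────────┨    
━━━━━━━━━━━━━━━━━━━━━┓           ┃    
ban                  ┃           ┃    
─────────────────────┨           ┃    
━━━━━━━━━━━━━━━━━━━━━━━━━━━━━┓   ┃    
ban                          ┃   ┃    
─────────────────────────────┨   ┃    
████                         ┃   ┃    
   █                         ┃   ┃    
█ @█                         ┃   ┃    
 □ █                         ┃###┃    
   █                         ┃***┃    
   █                         ┃━━━┛    
████                         ┃        
: 0  0/2                     ┃        
                             ┃        
━━━━━━━━━━━━━━━━━━━━━━━━━━━━━┛        


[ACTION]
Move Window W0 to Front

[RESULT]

                                      
 ┏━━━━━━━━━━━━━━━━━━━━━━━━━━━━━━━┓    
 ┃ DrawingCanvas                 ┃    
 ┠───────────────────────────────┨    
━┃+                              ┃    
b┃                               ┃    
─┃                               ┃    
━┃                               ┃    
b┃                               ┃    
─┃            ++++++++           ┃    
█┃  #####+++++                   ┃    
 ┃       ########****            ┃    
█┃   ********    ########    .   ┃    
 ┃                       ########┃    
 ┃                           .***┃    
 ┗━━━━━━━━━━━━━━━━━━━━━━━━━━━━━━━┛    
████                         ┃        
: 0  0/2                     ┃        
                             ┃        
━━━━━━━━━━━━━━━━━━━━━━━━━━━━━┛        


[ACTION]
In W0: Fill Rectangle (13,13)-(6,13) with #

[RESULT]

                                      
 ┏━━━━━━━━━━━━━━━━━━━━━━━━━━━━━━━┓    
 ┃ DrawingCanvas                 ┃    
 ┠───────────────────────────────┨    
━┃+                              ┃    
b┃                               ┃    
─┃                               ┃    
━┃                               ┃    
b┃                               ┃    
─┃            ++++++++           ┃    
█┃  #####+++++ #                 ┃    
 ┃       ########****            ┃    
█┃   ********  # ########    .   ┃    
 ┃             #         ########┃    
 ┃             #             .***┃    
 ┗━━━━━━━━━━━━━━━━━━━━━━━━━━━━━━━┛    
████                         ┃        
: 0  0/2                     ┃        
                             ┃        
━━━━━━━━━━━━━━━━━━━━━━━━━━━━━┛        


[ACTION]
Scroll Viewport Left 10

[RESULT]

                                      
          ┏━━━━━━━━━━━━━━━━━━━━━━━━━━━
          ┃ DrawingCanvas             
          ┠───────────────────────────
   ┏━━━━━━┃+                          
   ┃ Sokob┃                           
   ┠──────┃                           
   ┏━━━━━━┃                           
   ┃ Sokob┃                           
   ┠──────┃            ++++++++       
   ┃██████┃  #####+++++ #             
   ┃█ ◎   ┃       ########****        
   ┃█□   █┃   ********  # ########    
   ┃█ █◎  ┃             #         ####
   ┃█   █ ┃             #             
   ┃█     ┗━━━━━━━━━━━━━━━━━━━━━━━━━━━
   ┃█████████                         
   ┃Moves: 0  0/2                     
   ┃                                  
   ┗━━━━━━━━━━━━━━━━━━━━━━━━━━━━━━━━━━


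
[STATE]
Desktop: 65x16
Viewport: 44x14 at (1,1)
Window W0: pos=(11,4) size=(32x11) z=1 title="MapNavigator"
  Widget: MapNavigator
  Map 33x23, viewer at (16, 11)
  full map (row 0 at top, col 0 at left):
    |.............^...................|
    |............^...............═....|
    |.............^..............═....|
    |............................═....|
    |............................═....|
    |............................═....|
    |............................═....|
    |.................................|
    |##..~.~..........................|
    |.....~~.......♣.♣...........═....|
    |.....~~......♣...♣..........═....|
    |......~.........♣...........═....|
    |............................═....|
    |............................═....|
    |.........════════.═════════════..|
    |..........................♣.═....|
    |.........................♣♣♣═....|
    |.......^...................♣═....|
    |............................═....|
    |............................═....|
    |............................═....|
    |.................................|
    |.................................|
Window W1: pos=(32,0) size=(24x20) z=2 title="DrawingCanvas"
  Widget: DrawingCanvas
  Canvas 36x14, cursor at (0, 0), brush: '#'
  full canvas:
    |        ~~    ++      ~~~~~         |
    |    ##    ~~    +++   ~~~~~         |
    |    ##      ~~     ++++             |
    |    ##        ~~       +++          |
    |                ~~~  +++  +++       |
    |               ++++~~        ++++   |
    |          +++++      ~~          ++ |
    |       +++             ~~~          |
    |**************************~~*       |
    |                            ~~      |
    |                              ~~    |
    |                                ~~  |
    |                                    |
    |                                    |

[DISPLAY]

                               ┃ DrawingCanv
                               ┠────────────
                               ┃+       ~~  
          ┏━━━━━━━━━━━━━━━━━━━━┃    ##    ~~
          ┃ MapNavigator       ┃    ##      
          ┠────────────────────┃    ##      
          ┃#..~.~..............┃            
          ┃....~~.......♣.♣....┃            
          ┃....~~......♣...♣...┃          ++
          ┃.....~.........@....┃       +++  
          ┃....................┃************
          ┃....................┃            
          ┃........════════.═══┃            
          ┗━━━━━━━━━━━━━━━━━━━━┃            


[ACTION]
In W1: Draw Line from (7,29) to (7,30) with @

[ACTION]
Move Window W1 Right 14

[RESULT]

                                        ┃ Dr
                                        ┠───
                                        ┃+  
          ┏━━━━━━━━━━━━━━━━━━━━━━━━━━━━━┃   
          ┃ MapNavigator                ┃   
          ┠─────────────────────────────┃   
          ┃#..~.~.......................┃   
          ┃....~~.......♣.♣...........═.┃   
          ┃....~~......♣...♣..........═.┃   
          ┃.....~.........@...........═.┃   
          ┃...........................═.┃***
          ┃...........................═.┃   
          ┃........════════.════════════┃   
          ┗━━━━━━━━━━━━━━━━━━━━━━━━━━━━━┃   


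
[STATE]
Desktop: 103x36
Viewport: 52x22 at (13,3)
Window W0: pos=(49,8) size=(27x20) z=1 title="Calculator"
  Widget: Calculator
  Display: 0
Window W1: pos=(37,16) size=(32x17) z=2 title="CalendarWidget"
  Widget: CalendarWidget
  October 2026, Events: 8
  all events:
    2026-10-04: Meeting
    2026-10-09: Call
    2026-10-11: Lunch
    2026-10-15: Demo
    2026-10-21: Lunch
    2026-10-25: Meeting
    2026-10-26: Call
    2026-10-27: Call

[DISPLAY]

                                                    
                                                    
                                                    
                                                    
                                                    
                                    ┏━━━━━━━━━━━━━━━
                                    ┃ Calculator    
                                    ┠───────────────
                                    ┃               
                                    ┃┌───┬───┬───┬──
                                    ┃│ 7 │ 8 │ 9 │ ÷
                                    ┃├───┼───┼───┼──
                                    ┃│ 4 │ 5 │ 6 │ ×
                        ┏━━━━━━━━━━━━━━━━━━━━━━━━━━━
                        ┃ CalendarWidget            
                        ┠───────────────────────────
                        ┃         October 2026      
                        ┃Mo Tu We Th Fr Sa Su       
                        ┃          1  2  3  4*      
                        ┃ 5  6  7  8  9* 10 11*     
                        ┃12 13 14 15* 16 17 18      
                        ┃19 20 21* 22 23 24 25*     


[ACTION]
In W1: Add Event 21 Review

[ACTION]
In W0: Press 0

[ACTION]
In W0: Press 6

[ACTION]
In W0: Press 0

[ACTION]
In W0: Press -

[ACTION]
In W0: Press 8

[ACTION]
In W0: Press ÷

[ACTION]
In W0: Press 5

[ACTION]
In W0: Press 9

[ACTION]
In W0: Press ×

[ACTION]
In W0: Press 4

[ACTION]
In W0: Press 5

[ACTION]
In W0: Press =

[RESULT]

                                                    
                                                    
                                                    
                                                    
                                                    
                                    ┏━━━━━━━━━━━━━━━
                                    ┃ Calculator    
                                    ┠───────────────
                                    ┃              3
                                    ┃┌───┬───┬───┬──
                                    ┃│ 7 │ 8 │ 9 │ ÷
                                    ┃├───┼───┼───┼──
                                    ┃│ 4 │ 5 │ 6 │ ×
                        ┏━━━━━━━━━━━━━━━━━━━━━━━━━━━
                        ┃ CalendarWidget            
                        ┠───────────────────────────
                        ┃         October 2026      
                        ┃Mo Tu We Th Fr Sa Su       
                        ┃          1  2  3  4*      
                        ┃ 5  6  7  8  9* 10 11*     
                        ┃12 13 14 15* 16 17 18      
                        ┃19 20 21* 22 23 24 25*     
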